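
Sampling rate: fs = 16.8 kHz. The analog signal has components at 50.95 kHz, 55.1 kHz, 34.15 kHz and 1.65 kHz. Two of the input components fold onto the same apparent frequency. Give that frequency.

fs/2 = 8.4 kHz.
50.95 kHz mod fs = 0.55 kHz.
0.55 kHz ≤ fs/2 = 8.4 kHz, appears at 0.55 kHz.
55.1 kHz mod fs = 4.7 kHz.
4.7 kHz ≤ fs/2 = 8.4 kHz, appears at 4.7 kHz.
34.15 kHz mod fs = 0.55 kHz.
0.55 kHz ≤ fs/2 = 8.4 kHz, appears at 0.55 kHz.
1.65 kHz ≤ fs/2 = 8.4 kHz, passes unchanged.
34.15 kHz and 50.95 kHz both map to 0.55 kHz.

0.55 kHz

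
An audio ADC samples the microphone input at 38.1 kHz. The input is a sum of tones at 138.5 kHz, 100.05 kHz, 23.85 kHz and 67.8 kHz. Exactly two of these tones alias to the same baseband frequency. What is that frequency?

fs/2 = 19.05 kHz.
138.5 kHz mod fs = 24.2 kHz.
24.2 kHz > fs/2 = 19.05 kHz, folds to fs − 24.2 kHz = 13.9 kHz.
100.05 kHz mod fs = 23.85 kHz.
23.85 kHz > fs/2 = 19.05 kHz, folds to fs − 23.85 kHz = 14.25 kHz.
23.85 kHz > fs/2 = 19.05 kHz, folds to fs − 23.85 kHz = 14.25 kHz.
67.8 kHz mod fs = 29.7 kHz.
29.7 kHz > fs/2 = 19.05 kHz, folds to fs − 29.7 kHz = 8.4 kHz.
23.85 kHz and 100.05 kHz both map to 14.25 kHz.

14.25 kHz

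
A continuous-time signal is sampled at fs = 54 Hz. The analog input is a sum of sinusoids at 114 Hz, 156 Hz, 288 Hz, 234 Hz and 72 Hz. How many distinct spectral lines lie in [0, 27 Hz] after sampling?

2

fs/2 = 27 Hz.
114 Hz mod fs = 6 Hz.
6 Hz ≤ fs/2 = 27 Hz, appears at 6 Hz.
156 Hz mod fs = 48 Hz.
48 Hz > fs/2 = 27 Hz, folds to fs − 48 Hz = 6 Hz.
288 Hz mod fs = 18 Hz.
18 Hz ≤ fs/2 = 27 Hz, appears at 18 Hz.
234 Hz mod fs = 18 Hz.
18 Hz ≤ fs/2 = 27 Hz, appears at 18 Hz.
72 Hz mod fs = 18 Hz.
18 Hz ≤ fs/2 = 27 Hz, appears at 18 Hz.
Distinct values: {6 Hz, 18 Hz} → 2.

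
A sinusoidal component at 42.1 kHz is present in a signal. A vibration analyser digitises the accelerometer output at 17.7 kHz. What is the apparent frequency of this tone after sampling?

6.7 kHz

42.1 kHz mod fs = 6.7 kHz.
6.7 kHz ≤ fs/2 = 8.85 kHz, appears at 6.7 kHz.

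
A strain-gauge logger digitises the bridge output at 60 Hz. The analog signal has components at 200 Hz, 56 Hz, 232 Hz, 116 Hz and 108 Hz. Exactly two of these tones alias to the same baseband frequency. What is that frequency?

4 Hz

fs/2 = 30 Hz.
200 Hz mod fs = 20 Hz.
20 Hz ≤ fs/2 = 30 Hz, appears at 20 Hz.
56 Hz > fs/2 = 30 Hz, folds to fs − 56 Hz = 4 Hz.
232 Hz mod fs = 52 Hz.
52 Hz > fs/2 = 30 Hz, folds to fs − 52 Hz = 8 Hz.
116 Hz mod fs = 56 Hz.
56 Hz > fs/2 = 30 Hz, folds to fs − 56 Hz = 4 Hz.
108 Hz mod fs = 48 Hz.
48 Hz > fs/2 = 30 Hz, folds to fs − 48 Hz = 12 Hz.
56 Hz and 116 Hz both map to 4 Hz.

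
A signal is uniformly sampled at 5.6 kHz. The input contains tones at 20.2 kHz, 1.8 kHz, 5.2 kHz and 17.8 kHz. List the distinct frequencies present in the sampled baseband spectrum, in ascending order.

fs/2 = 2.8 kHz.
20.2 kHz mod fs = 3.4 kHz.
3.4 kHz > fs/2 = 2.8 kHz, folds to fs − 3.4 kHz = 2.2 kHz.
1.8 kHz ≤ fs/2 = 2.8 kHz, passes unchanged.
5.2 kHz > fs/2 = 2.8 kHz, folds to fs − 5.2 kHz = 0.4 kHz.
17.8 kHz mod fs = 1 kHz.
1 kHz ≤ fs/2 = 2.8 kHz, appears at 1 kHz.
Distinct values: {0.4 kHz, 1 kHz, 1.8 kHz, 2.2 kHz}.

0.4 kHz, 1 kHz, 1.8 kHz, 2.2 kHz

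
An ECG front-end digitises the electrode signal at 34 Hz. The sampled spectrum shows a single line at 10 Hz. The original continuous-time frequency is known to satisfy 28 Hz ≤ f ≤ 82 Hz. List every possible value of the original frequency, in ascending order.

44 Hz, 58 Hz, 78 Hz

Frequencies that alias to 10 Hz are k·fs ± 10 Hz for integer k ≥ 0.
k=0: 10 Hz.
k=1: 24 Hz, 44 Hz.
k=2: 58 Hz, 78 Hz.
k=3: 92 Hz, 112 Hz.
Within [28 Hz, 82 Hz]: 44 Hz, 58 Hz, 78 Hz.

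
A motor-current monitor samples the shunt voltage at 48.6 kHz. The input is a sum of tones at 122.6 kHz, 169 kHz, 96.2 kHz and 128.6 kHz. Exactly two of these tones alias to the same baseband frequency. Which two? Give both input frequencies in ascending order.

fs/2 = 24.3 kHz.
122.6 kHz mod fs = 25.4 kHz.
25.4 kHz > fs/2 = 24.3 kHz, folds to fs − 25.4 kHz = 23.2 kHz.
169 kHz mod fs = 23.2 kHz.
23.2 kHz ≤ fs/2 = 24.3 kHz, appears at 23.2 kHz.
96.2 kHz mod fs = 47.6 kHz.
47.6 kHz > fs/2 = 24.3 kHz, folds to fs − 47.6 kHz = 1 kHz.
128.6 kHz mod fs = 31.4 kHz.
31.4 kHz > fs/2 = 24.3 kHz, folds to fs − 31.4 kHz = 17.2 kHz.
122.6 kHz and 169 kHz both map to 23.2 kHz.

122.6 kHz, 169 kHz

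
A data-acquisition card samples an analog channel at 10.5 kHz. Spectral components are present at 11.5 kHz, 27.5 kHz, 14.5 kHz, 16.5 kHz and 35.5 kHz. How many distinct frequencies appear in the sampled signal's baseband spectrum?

fs/2 = 5.25 kHz.
11.5 kHz mod fs = 1 kHz.
1 kHz ≤ fs/2 = 5.25 kHz, appears at 1 kHz.
27.5 kHz mod fs = 6.5 kHz.
6.5 kHz > fs/2 = 5.25 kHz, folds to fs − 6.5 kHz = 4 kHz.
14.5 kHz mod fs = 4 kHz.
4 kHz ≤ fs/2 = 5.25 kHz, appears at 4 kHz.
16.5 kHz mod fs = 6 kHz.
6 kHz > fs/2 = 5.25 kHz, folds to fs − 6 kHz = 4.5 kHz.
35.5 kHz mod fs = 4 kHz.
4 kHz ≤ fs/2 = 5.25 kHz, appears at 4 kHz.
Distinct values: {1 kHz, 4 kHz, 4.5 kHz} → 3.

3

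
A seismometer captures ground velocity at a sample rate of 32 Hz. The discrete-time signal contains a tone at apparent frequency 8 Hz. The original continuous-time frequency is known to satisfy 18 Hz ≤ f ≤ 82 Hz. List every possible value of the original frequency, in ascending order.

24 Hz, 40 Hz, 56 Hz, 72 Hz

Frequencies that alias to 8 Hz are k·fs ± 8 Hz for integer k ≥ 0.
k=0: 8 Hz.
k=1: 24 Hz, 40 Hz.
k=2: 56 Hz, 72 Hz.
k=3: 88 Hz, 104 Hz.
Within [18 Hz, 82 Hz]: 24 Hz, 40 Hz, 56 Hz, 72 Hz.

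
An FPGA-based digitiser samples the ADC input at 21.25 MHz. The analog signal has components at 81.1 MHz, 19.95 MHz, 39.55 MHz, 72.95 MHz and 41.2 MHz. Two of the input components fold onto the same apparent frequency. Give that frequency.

1.3 MHz

fs/2 = 10.625 MHz.
81.1 MHz mod fs = 17.35 MHz.
17.35 MHz > fs/2 = 10.625 MHz, folds to fs − 17.35 MHz = 3.9 MHz.
19.95 MHz > fs/2 = 10.625 MHz, folds to fs − 19.95 MHz = 1.3 MHz.
39.55 MHz mod fs = 18.3 MHz.
18.3 MHz > fs/2 = 10.625 MHz, folds to fs − 18.3 MHz = 2.95 MHz.
72.95 MHz mod fs = 9.2 MHz.
9.2 MHz ≤ fs/2 = 10.625 MHz, appears at 9.2 MHz.
41.2 MHz mod fs = 19.95 MHz.
19.95 MHz > fs/2 = 10.625 MHz, folds to fs − 19.95 MHz = 1.3 MHz.
19.95 MHz and 41.2 MHz both map to 1.3 MHz.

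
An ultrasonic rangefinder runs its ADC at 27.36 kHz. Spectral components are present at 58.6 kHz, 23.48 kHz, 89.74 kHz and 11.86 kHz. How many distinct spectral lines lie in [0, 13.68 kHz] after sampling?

3

fs/2 = 13.68 kHz.
58.6 kHz mod fs = 3.88 kHz.
3.88 kHz ≤ fs/2 = 13.68 kHz, appears at 3.88 kHz.
23.48 kHz > fs/2 = 13.68 kHz, folds to fs − 23.48 kHz = 3.88 kHz.
89.74 kHz mod fs = 7.66 kHz.
7.66 kHz ≤ fs/2 = 13.68 kHz, appears at 7.66 kHz.
11.86 kHz ≤ fs/2 = 13.68 kHz, passes unchanged.
Distinct values: {3.88 kHz, 7.66 kHz, 11.86 kHz} → 3.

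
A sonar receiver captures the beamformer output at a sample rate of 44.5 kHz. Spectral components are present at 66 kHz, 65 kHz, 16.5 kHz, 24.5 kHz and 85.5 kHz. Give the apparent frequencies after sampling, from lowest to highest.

fs/2 = 22.25 kHz.
66 kHz mod fs = 21.5 kHz.
21.5 kHz ≤ fs/2 = 22.25 kHz, appears at 21.5 kHz.
65 kHz mod fs = 20.5 kHz.
20.5 kHz ≤ fs/2 = 22.25 kHz, appears at 20.5 kHz.
16.5 kHz ≤ fs/2 = 22.25 kHz, passes unchanged.
24.5 kHz > fs/2 = 22.25 kHz, folds to fs − 24.5 kHz = 20 kHz.
85.5 kHz mod fs = 41 kHz.
41 kHz > fs/2 = 22.25 kHz, folds to fs − 41 kHz = 3.5 kHz.
Distinct values: {3.5 kHz, 16.5 kHz, 20 kHz, 20.5 kHz, 21.5 kHz}.

3.5 kHz, 16.5 kHz, 20 kHz, 20.5 kHz, 21.5 kHz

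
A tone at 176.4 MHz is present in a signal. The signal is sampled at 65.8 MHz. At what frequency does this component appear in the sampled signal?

176.4 MHz mod fs = 44.8 MHz.
44.8 MHz > fs/2 = 32.9 MHz, folds to fs − 44.8 MHz = 21 MHz.

21 MHz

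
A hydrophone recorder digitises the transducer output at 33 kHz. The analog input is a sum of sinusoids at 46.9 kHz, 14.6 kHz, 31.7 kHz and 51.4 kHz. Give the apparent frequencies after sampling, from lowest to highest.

1.3 kHz, 13.9 kHz, 14.6 kHz

fs/2 = 16.5 kHz.
46.9 kHz mod fs = 13.9 kHz.
13.9 kHz ≤ fs/2 = 16.5 kHz, appears at 13.9 kHz.
14.6 kHz ≤ fs/2 = 16.5 kHz, passes unchanged.
31.7 kHz > fs/2 = 16.5 kHz, folds to fs − 31.7 kHz = 1.3 kHz.
51.4 kHz mod fs = 18.4 kHz.
18.4 kHz > fs/2 = 16.5 kHz, folds to fs − 18.4 kHz = 14.6 kHz.
Distinct values: {1.3 kHz, 13.9 kHz, 14.6 kHz}.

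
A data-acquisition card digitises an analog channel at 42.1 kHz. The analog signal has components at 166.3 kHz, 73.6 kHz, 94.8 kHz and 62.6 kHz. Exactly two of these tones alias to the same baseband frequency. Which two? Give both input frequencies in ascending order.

73.6 kHz, 94.8 kHz

fs/2 = 21.05 kHz.
166.3 kHz mod fs = 40 kHz.
40 kHz > fs/2 = 21.05 kHz, folds to fs − 40 kHz = 2.1 kHz.
73.6 kHz mod fs = 31.5 kHz.
31.5 kHz > fs/2 = 21.05 kHz, folds to fs − 31.5 kHz = 10.6 kHz.
94.8 kHz mod fs = 10.6 kHz.
10.6 kHz ≤ fs/2 = 21.05 kHz, appears at 10.6 kHz.
62.6 kHz mod fs = 20.5 kHz.
20.5 kHz ≤ fs/2 = 21.05 kHz, appears at 20.5 kHz.
73.6 kHz and 94.8 kHz both map to 10.6 kHz.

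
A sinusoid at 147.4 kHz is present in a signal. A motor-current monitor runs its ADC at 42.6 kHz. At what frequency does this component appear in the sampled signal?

19.6 kHz

147.4 kHz mod fs = 19.6 kHz.
19.6 kHz ≤ fs/2 = 21.3 kHz, appears at 19.6 kHz.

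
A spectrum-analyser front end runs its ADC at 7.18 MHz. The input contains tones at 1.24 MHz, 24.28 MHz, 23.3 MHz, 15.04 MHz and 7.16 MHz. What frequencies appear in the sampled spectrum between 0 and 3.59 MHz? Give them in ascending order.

fs/2 = 3.59 MHz.
1.24 MHz ≤ fs/2 = 3.59 MHz, passes unchanged.
24.28 MHz mod fs = 2.74 MHz.
2.74 MHz ≤ fs/2 = 3.59 MHz, appears at 2.74 MHz.
23.3 MHz mod fs = 1.76 MHz.
1.76 MHz ≤ fs/2 = 3.59 MHz, appears at 1.76 MHz.
15.04 MHz mod fs = 0.68 MHz.
0.68 MHz ≤ fs/2 = 3.59 MHz, appears at 0.68 MHz.
7.16 MHz > fs/2 = 3.59 MHz, folds to fs − 7.16 MHz = 0.02 MHz.
Distinct values: {0.02 MHz, 0.68 MHz, 1.24 MHz, 1.76 MHz, 2.74 MHz}.

0.02 MHz, 0.68 MHz, 1.24 MHz, 1.76 MHz, 2.74 MHz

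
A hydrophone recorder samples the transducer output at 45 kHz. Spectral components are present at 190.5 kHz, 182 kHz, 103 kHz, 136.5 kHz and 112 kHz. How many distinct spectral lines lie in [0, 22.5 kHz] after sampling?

fs/2 = 22.5 kHz.
190.5 kHz mod fs = 10.5 kHz.
10.5 kHz ≤ fs/2 = 22.5 kHz, appears at 10.5 kHz.
182 kHz mod fs = 2 kHz.
2 kHz ≤ fs/2 = 22.5 kHz, appears at 2 kHz.
103 kHz mod fs = 13 kHz.
13 kHz ≤ fs/2 = 22.5 kHz, appears at 13 kHz.
136.5 kHz mod fs = 1.5 kHz.
1.5 kHz ≤ fs/2 = 22.5 kHz, appears at 1.5 kHz.
112 kHz mod fs = 22 kHz.
22 kHz ≤ fs/2 = 22.5 kHz, appears at 22 kHz.
Distinct values: {1.5 kHz, 2 kHz, 10.5 kHz, 13 kHz, 22 kHz} → 5.

5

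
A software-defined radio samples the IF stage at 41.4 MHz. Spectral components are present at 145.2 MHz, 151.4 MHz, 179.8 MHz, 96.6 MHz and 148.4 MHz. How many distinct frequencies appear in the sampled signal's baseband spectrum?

4

fs/2 = 20.7 MHz.
145.2 MHz mod fs = 21 MHz.
21 MHz > fs/2 = 20.7 MHz, folds to fs − 21 MHz = 20.4 MHz.
151.4 MHz mod fs = 27.2 MHz.
27.2 MHz > fs/2 = 20.7 MHz, folds to fs − 27.2 MHz = 14.2 MHz.
179.8 MHz mod fs = 14.2 MHz.
14.2 MHz ≤ fs/2 = 20.7 MHz, appears at 14.2 MHz.
96.6 MHz mod fs = 13.8 MHz.
13.8 MHz ≤ fs/2 = 20.7 MHz, appears at 13.8 MHz.
148.4 MHz mod fs = 24.2 MHz.
24.2 MHz > fs/2 = 20.7 MHz, folds to fs − 24.2 MHz = 17.2 MHz.
Distinct values: {13.8 MHz, 14.2 MHz, 17.2 MHz, 20.4 MHz} → 4.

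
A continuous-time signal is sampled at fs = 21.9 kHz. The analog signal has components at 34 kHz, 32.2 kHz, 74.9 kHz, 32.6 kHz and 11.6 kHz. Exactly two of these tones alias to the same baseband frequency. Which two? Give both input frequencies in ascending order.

11.6 kHz, 32.2 kHz

fs/2 = 10.95 kHz.
34 kHz mod fs = 12.1 kHz.
12.1 kHz > fs/2 = 10.95 kHz, folds to fs − 12.1 kHz = 9.8 kHz.
32.2 kHz mod fs = 10.3 kHz.
10.3 kHz ≤ fs/2 = 10.95 kHz, appears at 10.3 kHz.
74.9 kHz mod fs = 9.2 kHz.
9.2 kHz ≤ fs/2 = 10.95 kHz, appears at 9.2 kHz.
32.6 kHz mod fs = 10.7 kHz.
10.7 kHz ≤ fs/2 = 10.95 kHz, appears at 10.7 kHz.
11.6 kHz > fs/2 = 10.95 kHz, folds to fs − 11.6 kHz = 10.3 kHz.
11.6 kHz and 32.2 kHz both map to 10.3 kHz.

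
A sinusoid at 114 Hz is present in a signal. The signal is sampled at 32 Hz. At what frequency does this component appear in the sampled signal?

114 Hz mod fs = 18 Hz.
18 Hz > fs/2 = 16 Hz, folds to fs − 18 Hz = 14 Hz.

14 Hz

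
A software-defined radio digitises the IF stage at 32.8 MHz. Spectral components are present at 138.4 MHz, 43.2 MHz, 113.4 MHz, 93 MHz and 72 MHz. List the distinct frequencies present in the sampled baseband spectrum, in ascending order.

fs/2 = 16.4 MHz.
138.4 MHz mod fs = 7.2 MHz.
7.2 MHz ≤ fs/2 = 16.4 MHz, appears at 7.2 MHz.
43.2 MHz mod fs = 10.4 MHz.
10.4 MHz ≤ fs/2 = 16.4 MHz, appears at 10.4 MHz.
113.4 MHz mod fs = 15 MHz.
15 MHz ≤ fs/2 = 16.4 MHz, appears at 15 MHz.
93 MHz mod fs = 27.4 MHz.
27.4 MHz > fs/2 = 16.4 MHz, folds to fs − 27.4 MHz = 5.4 MHz.
72 MHz mod fs = 6.4 MHz.
6.4 MHz ≤ fs/2 = 16.4 MHz, appears at 6.4 MHz.
Distinct values: {5.4 MHz, 6.4 MHz, 7.2 MHz, 10.4 MHz, 15 MHz}.

5.4 MHz, 6.4 MHz, 7.2 MHz, 10.4 MHz, 15 MHz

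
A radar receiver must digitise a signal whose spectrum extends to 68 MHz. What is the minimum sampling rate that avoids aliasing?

Nyquist rate = 2 × 68 MHz = 136 MHz.

136 MHz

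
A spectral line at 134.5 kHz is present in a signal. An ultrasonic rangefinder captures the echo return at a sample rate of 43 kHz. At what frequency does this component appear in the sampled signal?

5.5 kHz

134.5 kHz mod fs = 5.5 kHz.
5.5 kHz ≤ fs/2 = 21.5 kHz, appears at 5.5 kHz.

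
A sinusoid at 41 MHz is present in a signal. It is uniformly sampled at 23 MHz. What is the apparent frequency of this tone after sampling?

5 MHz

41 MHz mod fs = 18 MHz.
18 MHz > fs/2 = 11.5 MHz, folds to fs − 18 MHz = 5 MHz.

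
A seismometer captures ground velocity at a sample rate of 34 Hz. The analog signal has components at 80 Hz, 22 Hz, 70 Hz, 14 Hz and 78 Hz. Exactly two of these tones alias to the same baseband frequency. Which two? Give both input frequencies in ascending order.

fs/2 = 17 Hz.
80 Hz mod fs = 12 Hz.
12 Hz ≤ fs/2 = 17 Hz, appears at 12 Hz.
22 Hz > fs/2 = 17 Hz, folds to fs − 22 Hz = 12 Hz.
70 Hz mod fs = 2 Hz.
2 Hz ≤ fs/2 = 17 Hz, appears at 2 Hz.
14 Hz ≤ fs/2 = 17 Hz, passes unchanged.
78 Hz mod fs = 10 Hz.
10 Hz ≤ fs/2 = 17 Hz, appears at 10 Hz.
22 Hz and 80 Hz both map to 12 Hz.

22 Hz, 80 Hz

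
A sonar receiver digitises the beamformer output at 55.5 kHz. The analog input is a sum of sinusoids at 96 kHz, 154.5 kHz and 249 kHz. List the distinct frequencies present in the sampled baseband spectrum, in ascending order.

fs/2 = 27.75 kHz.
96 kHz mod fs = 40.5 kHz.
40.5 kHz > fs/2 = 27.75 kHz, folds to fs − 40.5 kHz = 15 kHz.
154.5 kHz mod fs = 43.5 kHz.
43.5 kHz > fs/2 = 27.75 kHz, folds to fs − 43.5 kHz = 12 kHz.
249 kHz mod fs = 27 kHz.
27 kHz ≤ fs/2 = 27.75 kHz, appears at 27 kHz.
Distinct values: {12 kHz, 15 kHz, 27 kHz}.

12 kHz, 15 kHz, 27 kHz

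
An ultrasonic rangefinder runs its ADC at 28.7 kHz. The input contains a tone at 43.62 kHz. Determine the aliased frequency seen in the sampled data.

43.62 kHz mod fs = 14.92 kHz.
14.92 kHz > fs/2 = 14.35 kHz, folds to fs − 14.92 kHz = 13.78 kHz.

13.78 kHz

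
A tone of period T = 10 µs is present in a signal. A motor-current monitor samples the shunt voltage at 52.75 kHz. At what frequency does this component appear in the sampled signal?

T = 10 µs → f = 1/T = 100 kHz.
100 kHz mod fs = 47.25 kHz.
47.25 kHz > fs/2 = 26.375 kHz, folds to fs − 47.25 kHz = 5.5 kHz.

5.5 kHz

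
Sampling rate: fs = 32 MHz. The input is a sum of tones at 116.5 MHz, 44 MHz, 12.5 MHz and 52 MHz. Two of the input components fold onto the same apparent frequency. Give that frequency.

fs/2 = 16 MHz.
116.5 MHz mod fs = 20.5 MHz.
20.5 MHz > fs/2 = 16 MHz, folds to fs − 20.5 MHz = 11.5 MHz.
44 MHz mod fs = 12 MHz.
12 MHz ≤ fs/2 = 16 MHz, appears at 12 MHz.
12.5 MHz ≤ fs/2 = 16 MHz, passes unchanged.
52 MHz mod fs = 20 MHz.
20 MHz > fs/2 = 16 MHz, folds to fs − 20 MHz = 12 MHz.
44 MHz and 52 MHz both map to 12 MHz.

12 MHz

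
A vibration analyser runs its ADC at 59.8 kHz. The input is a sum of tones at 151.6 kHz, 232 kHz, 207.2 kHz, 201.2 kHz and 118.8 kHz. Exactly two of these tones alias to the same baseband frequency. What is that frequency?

27.8 kHz

fs/2 = 29.9 kHz.
151.6 kHz mod fs = 32 kHz.
32 kHz > fs/2 = 29.9 kHz, folds to fs − 32 kHz = 27.8 kHz.
232 kHz mod fs = 52.6 kHz.
52.6 kHz > fs/2 = 29.9 kHz, folds to fs − 52.6 kHz = 7.2 kHz.
207.2 kHz mod fs = 27.8 kHz.
27.8 kHz ≤ fs/2 = 29.9 kHz, appears at 27.8 kHz.
201.2 kHz mod fs = 21.8 kHz.
21.8 kHz ≤ fs/2 = 29.9 kHz, appears at 21.8 kHz.
118.8 kHz mod fs = 59 kHz.
59 kHz > fs/2 = 29.9 kHz, folds to fs − 59 kHz = 0.8 kHz.
151.6 kHz and 207.2 kHz both map to 27.8 kHz.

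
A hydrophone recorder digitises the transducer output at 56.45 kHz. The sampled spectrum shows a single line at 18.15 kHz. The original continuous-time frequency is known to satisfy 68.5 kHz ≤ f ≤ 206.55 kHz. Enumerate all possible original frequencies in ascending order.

74.6 kHz, 94.75 kHz, 131.05 kHz, 151.2 kHz, 187.5 kHz

Frequencies that alias to 18.15 kHz are k·fs ± 18.15 kHz for integer k ≥ 0.
k=0: 18.15 kHz.
k=1: 38.3 kHz, 74.6 kHz.
k=2: 94.75 kHz, 131.05 kHz.
k=3: 151.2 kHz, 187.5 kHz.
k=4: 207.65 kHz, 243.95 kHz.
Within [68.5 kHz, 206.55 kHz]: 74.6 kHz, 94.75 kHz, 131.05 kHz, 151.2 kHz, 187.5 kHz.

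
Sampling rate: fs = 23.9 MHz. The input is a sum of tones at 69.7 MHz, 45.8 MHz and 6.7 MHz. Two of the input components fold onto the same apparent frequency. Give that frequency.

2 MHz

fs/2 = 11.95 MHz.
69.7 MHz mod fs = 21.9 MHz.
21.9 MHz > fs/2 = 11.95 MHz, folds to fs − 21.9 MHz = 2 MHz.
45.8 MHz mod fs = 21.9 MHz.
21.9 MHz > fs/2 = 11.95 MHz, folds to fs − 21.9 MHz = 2 MHz.
6.7 MHz ≤ fs/2 = 11.95 MHz, passes unchanged.
45.8 MHz and 69.7 MHz both map to 2 MHz.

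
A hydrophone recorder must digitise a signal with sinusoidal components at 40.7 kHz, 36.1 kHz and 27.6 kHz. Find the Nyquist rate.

Highest-frequency component: 40.7 kHz.
Nyquist rate = 2 × 40.7 kHz = 81.4 kHz.

81.4 kHz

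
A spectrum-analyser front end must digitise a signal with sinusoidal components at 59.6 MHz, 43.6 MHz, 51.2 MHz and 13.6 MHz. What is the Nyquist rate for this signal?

Highest-frequency component: 59.6 MHz.
Nyquist rate = 2 × 59.6 MHz = 119.2 MHz.

119.2 MHz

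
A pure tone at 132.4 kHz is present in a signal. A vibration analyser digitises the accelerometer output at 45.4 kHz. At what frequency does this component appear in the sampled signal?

3.8 kHz

132.4 kHz mod fs = 41.6 kHz.
41.6 kHz > fs/2 = 22.7 kHz, folds to fs − 41.6 kHz = 3.8 kHz.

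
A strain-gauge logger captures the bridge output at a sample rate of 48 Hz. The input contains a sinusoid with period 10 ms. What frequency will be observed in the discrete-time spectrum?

4 Hz

T = 10 ms → f = 1/T = 100 Hz.
100 Hz mod fs = 4 Hz.
4 Hz ≤ fs/2 = 24 Hz, appears at 4 Hz.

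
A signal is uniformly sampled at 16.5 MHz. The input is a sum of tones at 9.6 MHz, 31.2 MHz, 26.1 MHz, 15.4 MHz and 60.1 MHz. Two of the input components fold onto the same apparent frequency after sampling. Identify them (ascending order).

fs/2 = 8.25 MHz.
9.6 MHz > fs/2 = 8.25 MHz, folds to fs − 9.6 MHz = 6.9 MHz.
31.2 MHz mod fs = 14.7 MHz.
14.7 MHz > fs/2 = 8.25 MHz, folds to fs − 14.7 MHz = 1.8 MHz.
26.1 MHz mod fs = 9.6 MHz.
9.6 MHz > fs/2 = 8.25 MHz, folds to fs − 9.6 MHz = 6.9 MHz.
15.4 MHz > fs/2 = 8.25 MHz, folds to fs − 15.4 MHz = 1.1 MHz.
60.1 MHz mod fs = 10.6 MHz.
10.6 MHz > fs/2 = 8.25 MHz, folds to fs − 10.6 MHz = 5.9 MHz.
9.6 MHz and 26.1 MHz both map to 6.9 MHz.

9.6 MHz, 26.1 MHz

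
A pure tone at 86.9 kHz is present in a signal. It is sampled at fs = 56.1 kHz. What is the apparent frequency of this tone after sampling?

86.9 kHz mod fs = 30.8 kHz.
30.8 kHz > fs/2 = 28.05 kHz, folds to fs − 30.8 kHz = 25.3 kHz.

25.3 kHz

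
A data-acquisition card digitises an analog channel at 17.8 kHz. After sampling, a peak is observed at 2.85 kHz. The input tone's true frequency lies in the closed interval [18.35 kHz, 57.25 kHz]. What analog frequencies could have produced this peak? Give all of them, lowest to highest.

Frequencies that alias to 2.85 kHz are k·fs ± 2.85 kHz for integer k ≥ 0.
k=0: 2.85 kHz.
k=1: 14.95 kHz, 20.65 kHz.
k=2: 32.75 kHz, 38.45 kHz.
k=3: 50.55 kHz, 56.25 kHz.
k=4: 68.35 kHz, 74.05 kHz.
Within [18.35 kHz, 57.25 kHz]: 20.65 kHz, 32.75 kHz, 38.45 kHz, 50.55 kHz, 56.25 kHz.

20.65 kHz, 32.75 kHz, 38.45 kHz, 50.55 kHz, 56.25 kHz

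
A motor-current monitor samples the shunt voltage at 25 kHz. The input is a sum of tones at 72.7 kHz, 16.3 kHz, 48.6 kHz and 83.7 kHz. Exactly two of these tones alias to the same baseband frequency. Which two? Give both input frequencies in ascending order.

fs/2 = 12.5 kHz.
72.7 kHz mod fs = 22.7 kHz.
22.7 kHz > fs/2 = 12.5 kHz, folds to fs − 22.7 kHz = 2.3 kHz.
16.3 kHz > fs/2 = 12.5 kHz, folds to fs − 16.3 kHz = 8.7 kHz.
48.6 kHz mod fs = 23.6 kHz.
23.6 kHz > fs/2 = 12.5 kHz, folds to fs − 23.6 kHz = 1.4 kHz.
83.7 kHz mod fs = 8.7 kHz.
8.7 kHz ≤ fs/2 = 12.5 kHz, appears at 8.7 kHz.
16.3 kHz and 83.7 kHz both map to 8.7 kHz.

16.3 kHz, 83.7 kHz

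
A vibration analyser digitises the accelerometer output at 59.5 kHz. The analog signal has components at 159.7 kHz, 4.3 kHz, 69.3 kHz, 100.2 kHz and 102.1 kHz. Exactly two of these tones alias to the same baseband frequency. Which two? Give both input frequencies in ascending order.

fs/2 = 29.75 kHz.
159.7 kHz mod fs = 40.7 kHz.
40.7 kHz > fs/2 = 29.75 kHz, folds to fs − 40.7 kHz = 18.8 kHz.
4.3 kHz ≤ fs/2 = 29.75 kHz, passes unchanged.
69.3 kHz mod fs = 9.8 kHz.
9.8 kHz ≤ fs/2 = 29.75 kHz, appears at 9.8 kHz.
100.2 kHz mod fs = 40.7 kHz.
40.7 kHz > fs/2 = 29.75 kHz, folds to fs − 40.7 kHz = 18.8 kHz.
102.1 kHz mod fs = 42.6 kHz.
42.6 kHz > fs/2 = 29.75 kHz, folds to fs − 42.6 kHz = 16.9 kHz.
100.2 kHz and 159.7 kHz both map to 18.8 kHz.

100.2 kHz, 159.7 kHz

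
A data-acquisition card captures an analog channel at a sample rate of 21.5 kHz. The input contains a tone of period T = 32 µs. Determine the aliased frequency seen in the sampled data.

T = 32 µs → f = 1/T = 31.25 kHz.
31.25 kHz mod fs = 9.75 kHz.
9.75 kHz ≤ fs/2 = 10.75 kHz, appears at 9.75 kHz.

9.75 kHz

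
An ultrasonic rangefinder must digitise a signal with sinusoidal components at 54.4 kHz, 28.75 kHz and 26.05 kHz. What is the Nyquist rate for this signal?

108.8 kHz

Highest-frequency component: 54.4 kHz.
Nyquist rate = 2 × 54.4 kHz = 108.8 kHz.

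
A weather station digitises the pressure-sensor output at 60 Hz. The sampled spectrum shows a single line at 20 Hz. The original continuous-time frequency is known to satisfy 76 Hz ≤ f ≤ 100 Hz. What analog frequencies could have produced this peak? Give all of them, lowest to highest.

Frequencies that alias to 20 Hz are k·fs ± 20 Hz for integer k ≥ 0.
k=0: 20 Hz.
k=1: 40 Hz, 80 Hz.
k=2: 100 Hz, 140 Hz.
k=3: 160 Hz, 200 Hz.
Within [76 Hz, 100 Hz]: 80 Hz, 100 Hz.

80 Hz, 100 Hz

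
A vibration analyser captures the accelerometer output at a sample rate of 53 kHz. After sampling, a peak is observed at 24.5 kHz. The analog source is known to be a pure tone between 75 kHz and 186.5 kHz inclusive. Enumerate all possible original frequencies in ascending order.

Frequencies that alias to 24.5 kHz are k·fs ± 24.5 kHz for integer k ≥ 0.
k=0: 24.5 kHz.
k=1: 28.5 kHz, 77.5 kHz.
k=2: 81.5 kHz, 130.5 kHz.
k=3: 134.5 kHz, 183.5 kHz.
k=4: 187.5 kHz, 236.5 kHz.
Within [75 kHz, 186.5 kHz]: 77.5 kHz, 81.5 kHz, 130.5 kHz, 134.5 kHz, 183.5 kHz.

77.5 kHz, 81.5 kHz, 130.5 kHz, 134.5 kHz, 183.5 kHz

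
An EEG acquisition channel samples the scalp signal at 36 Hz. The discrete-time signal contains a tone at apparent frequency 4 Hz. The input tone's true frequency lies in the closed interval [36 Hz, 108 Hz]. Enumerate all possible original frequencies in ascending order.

Frequencies that alias to 4 Hz are k·fs ± 4 Hz for integer k ≥ 0.
k=0: 4 Hz.
k=1: 32 Hz, 40 Hz.
k=2: 68 Hz, 76 Hz.
k=3: 104 Hz, 112 Hz.
k=4: 140 Hz, 148 Hz.
Within [36 Hz, 108 Hz]: 40 Hz, 68 Hz, 76 Hz, 104 Hz.

40 Hz, 68 Hz, 76 Hz, 104 Hz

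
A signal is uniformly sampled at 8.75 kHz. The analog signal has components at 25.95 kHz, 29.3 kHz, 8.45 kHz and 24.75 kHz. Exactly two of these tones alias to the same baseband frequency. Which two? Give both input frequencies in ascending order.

fs/2 = 4.375 kHz.
25.95 kHz mod fs = 8.45 kHz.
8.45 kHz > fs/2 = 4.375 kHz, folds to fs − 8.45 kHz = 0.3 kHz.
29.3 kHz mod fs = 3.05 kHz.
3.05 kHz ≤ fs/2 = 4.375 kHz, appears at 3.05 kHz.
8.45 kHz > fs/2 = 4.375 kHz, folds to fs − 8.45 kHz = 0.3 kHz.
24.75 kHz mod fs = 7.25 kHz.
7.25 kHz > fs/2 = 4.375 kHz, folds to fs − 7.25 kHz = 1.5 kHz.
8.45 kHz and 25.95 kHz both map to 0.3 kHz.

8.45 kHz, 25.95 kHz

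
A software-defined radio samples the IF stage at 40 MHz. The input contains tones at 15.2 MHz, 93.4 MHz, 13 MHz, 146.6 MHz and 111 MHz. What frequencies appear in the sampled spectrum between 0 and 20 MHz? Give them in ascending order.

9 MHz, 13 MHz, 13.4 MHz, 15.2 MHz

fs/2 = 20 MHz.
15.2 MHz ≤ fs/2 = 20 MHz, passes unchanged.
93.4 MHz mod fs = 13.4 MHz.
13.4 MHz ≤ fs/2 = 20 MHz, appears at 13.4 MHz.
13 MHz ≤ fs/2 = 20 MHz, passes unchanged.
146.6 MHz mod fs = 26.6 MHz.
26.6 MHz > fs/2 = 20 MHz, folds to fs − 26.6 MHz = 13.4 MHz.
111 MHz mod fs = 31 MHz.
31 MHz > fs/2 = 20 MHz, folds to fs − 31 MHz = 9 MHz.
Distinct values: {9 MHz, 13 MHz, 13.4 MHz, 15.2 MHz}.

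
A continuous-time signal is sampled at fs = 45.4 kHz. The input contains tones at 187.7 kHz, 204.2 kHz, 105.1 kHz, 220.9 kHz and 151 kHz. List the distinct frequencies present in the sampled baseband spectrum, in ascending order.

fs/2 = 22.7 kHz.
187.7 kHz mod fs = 6.1 kHz.
6.1 kHz ≤ fs/2 = 22.7 kHz, appears at 6.1 kHz.
204.2 kHz mod fs = 22.6 kHz.
22.6 kHz ≤ fs/2 = 22.7 kHz, appears at 22.6 kHz.
105.1 kHz mod fs = 14.3 kHz.
14.3 kHz ≤ fs/2 = 22.7 kHz, appears at 14.3 kHz.
220.9 kHz mod fs = 39.3 kHz.
39.3 kHz > fs/2 = 22.7 kHz, folds to fs − 39.3 kHz = 6.1 kHz.
151 kHz mod fs = 14.8 kHz.
14.8 kHz ≤ fs/2 = 22.7 kHz, appears at 14.8 kHz.
Distinct values: {6.1 kHz, 14.3 kHz, 14.8 kHz, 22.6 kHz}.

6.1 kHz, 14.3 kHz, 14.8 kHz, 22.6 kHz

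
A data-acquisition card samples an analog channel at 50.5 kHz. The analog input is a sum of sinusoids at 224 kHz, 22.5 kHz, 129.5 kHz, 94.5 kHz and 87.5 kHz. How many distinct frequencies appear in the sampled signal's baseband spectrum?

fs/2 = 25.25 kHz.
224 kHz mod fs = 22 kHz.
22 kHz ≤ fs/2 = 25.25 kHz, appears at 22 kHz.
22.5 kHz ≤ fs/2 = 25.25 kHz, passes unchanged.
129.5 kHz mod fs = 28.5 kHz.
28.5 kHz > fs/2 = 25.25 kHz, folds to fs − 28.5 kHz = 22 kHz.
94.5 kHz mod fs = 44 kHz.
44 kHz > fs/2 = 25.25 kHz, folds to fs − 44 kHz = 6.5 kHz.
87.5 kHz mod fs = 37 kHz.
37 kHz > fs/2 = 25.25 kHz, folds to fs − 37 kHz = 13.5 kHz.
Distinct values: {6.5 kHz, 13.5 kHz, 22 kHz, 22.5 kHz} → 4.

4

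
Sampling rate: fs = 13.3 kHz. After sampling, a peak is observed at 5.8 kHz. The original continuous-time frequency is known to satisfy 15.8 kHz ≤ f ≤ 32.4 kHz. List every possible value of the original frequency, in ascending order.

Frequencies that alias to 5.8 kHz are k·fs ± 5.8 kHz for integer k ≥ 0.
k=0: 5.8 kHz.
k=1: 7.5 kHz, 19.1 kHz.
k=2: 20.8 kHz, 32.4 kHz.
k=3: 34.1 kHz, 45.7 kHz.
Within [15.8 kHz, 32.4 kHz]: 19.1 kHz, 20.8 kHz, 32.4 kHz.

19.1 kHz, 20.8 kHz, 32.4 kHz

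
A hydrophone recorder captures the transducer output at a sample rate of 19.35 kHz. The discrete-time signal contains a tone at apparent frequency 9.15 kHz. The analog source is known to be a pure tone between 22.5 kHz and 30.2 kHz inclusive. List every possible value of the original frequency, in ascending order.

28.5 kHz, 29.55 kHz

Frequencies that alias to 9.15 kHz are k·fs ± 9.15 kHz for integer k ≥ 0.
k=0: 9.15 kHz.
k=1: 10.2 kHz, 28.5 kHz.
k=2: 29.55 kHz, 47.85 kHz.
k=3: 48.9 kHz, 67.2 kHz.
Within [22.5 kHz, 30.2 kHz]: 28.5 kHz, 29.55 kHz.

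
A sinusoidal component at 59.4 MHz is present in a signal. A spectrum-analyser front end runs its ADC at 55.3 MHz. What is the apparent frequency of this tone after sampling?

4.1 MHz

59.4 MHz mod fs = 4.1 MHz.
4.1 MHz ≤ fs/2 = 27.65 MHz, appears at 4.1 MHz.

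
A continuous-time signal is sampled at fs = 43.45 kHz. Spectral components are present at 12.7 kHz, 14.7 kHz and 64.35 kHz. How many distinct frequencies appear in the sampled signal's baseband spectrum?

fs/2 = 21.725 kHz.
12.7 kHz ≤ fs/2 = 21.725 kHz, passes unchanged.
14.7 kHz ≤ fs/2 = 21.725 kHz, passes unchanged.
64.35 kHz mod fs = 20.9 kHz.
20.9 kHz ≤ fs/2 = 21.725 kHz, appears at 20.9 kHz.
Distinct values: {12.7 kHz, 14.7 kHz, 20.9 kHz} → 3.

3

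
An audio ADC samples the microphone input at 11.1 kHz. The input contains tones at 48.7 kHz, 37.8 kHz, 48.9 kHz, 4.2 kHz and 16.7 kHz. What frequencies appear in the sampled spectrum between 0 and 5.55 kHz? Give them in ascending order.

fs/2 = 5.55 kHz.
48.7 kHz mod fs = 4.3 kHz.
4.3 kHz ≤ fs/2 = 5.55 kHz, appears at 4.3 kHz.
37.8 kHz mod fs = 4.5 kHz.
4.5 kHz ≤ fs/2 = 5.55 kHz, appears at 4.5 kHz.
48.9 kHz mod fs = 4.5 kHz.
4.5 kHz ≤ fs/2 = 5.55 kHz, appears at 4.5 kHz.
4.2 kHz ≤ fs/2 = 5.55 kHz, passes unchanged.
16.7 kHz mod fs = 5.6 kHz.
5.6 kHz > fs/2 = 5.55 kHz, folds to fs − 5.6 kHz = 5.5 kHz.
Distinct values: {4.2 kHz, 4.3 kHz, 4.5 kHz, 5.5 kHz}.

4.2 kHz, 4.3 kHz, 4.5 kHz, 5.5 kHz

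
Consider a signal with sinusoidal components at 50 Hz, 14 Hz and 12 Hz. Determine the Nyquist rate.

100 Hz

Highest-frequency component: 50 Hz.
Nyquist rate = 2 × 50 Hz = 100 Hz.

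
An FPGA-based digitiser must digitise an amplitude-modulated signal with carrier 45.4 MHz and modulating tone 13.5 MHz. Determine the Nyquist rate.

AM sidebands sit at fc ± fm = 31.9 MHz and 58.9 MHz.
Highest-frequency component: 58.9 MHz.
Nyquist rate = 2 × 58.9 MHz = 117.8 MHz.

117.8 MHz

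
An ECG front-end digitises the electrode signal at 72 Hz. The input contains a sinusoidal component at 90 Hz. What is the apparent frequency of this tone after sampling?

18 Hz

90 Hz mod fs = 18 Hz.
18 Hz ≤ fs/2 = 36 Hz, appears at 18 Hz.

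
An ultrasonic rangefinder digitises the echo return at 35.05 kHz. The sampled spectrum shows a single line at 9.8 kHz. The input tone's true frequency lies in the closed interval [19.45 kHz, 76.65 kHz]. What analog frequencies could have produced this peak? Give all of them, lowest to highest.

Frequencies that alias to 9.8 kHz are k·fs ± 9.8 kHz for integer k ≥ 0.
k=0: 9.8 kHz.
k=1: 25.25 kHz, 44.85 kHz.
k=2: 60.3 kHz, 79.9 kHz.
k=3: 95.35 kHz, 114.95 kHz.
Within [19.45 kHz, 76.65 kHz]: 25.25 kHz, 44.85 kHz, 60.3 kHz.

25.25 kHz, 44.85 kHz, 60.3 kHz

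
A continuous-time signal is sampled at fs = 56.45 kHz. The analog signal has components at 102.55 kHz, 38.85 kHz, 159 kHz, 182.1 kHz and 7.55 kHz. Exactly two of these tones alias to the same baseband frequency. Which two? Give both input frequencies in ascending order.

102.55 kHz, 159 kHz

fs/2 = 28.225 kHz.
102.55 kHz mod fs = 46.1 kHz.
46.1 kHz > fs/2 = 28.225 kHz, folds to fs − 46.1 kHz = 10.35 kHz.
38.85 kHz > fs/2 = 28.225 kHz, folds to fs − 38.85 kHz = 17.6 kHz.
159 kHz mod fs = 46.1 kHz.
46.1 kHz > fs/2 = 28.225 kHz, folds to fs − 46.1 kHz = 10.35 kHz.
182.1 kHz mod fs = 12.75 kHz.
12.75 kHz ≤ fs/2 = 28.225 kHz, appears at 12.75 kHz.
7.55 kHz ≤ fs/2 = 28.225 kHz, passes unchanged.
102.55 kHz and 159 kHz both map to 10.35 kHz.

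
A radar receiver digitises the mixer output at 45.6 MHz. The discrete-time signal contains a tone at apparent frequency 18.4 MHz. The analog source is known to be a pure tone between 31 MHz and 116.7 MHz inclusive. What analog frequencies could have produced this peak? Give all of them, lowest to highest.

Frequencies that alias to 18.4 MHz are k·fs ± 18.4 MHz for integer k ≥ 0.
k=0: 18.4 MHz.
k=1: 27.2 MHz, 64 MHz.
k=2: 72.8 MHz, 109.6 MHz.
k=3: 118.4 MHz, 155.2 MHz.
Within [31 MHz, 116.7 MHz]: 64 MHz, 72.8 MHz, 109.6 MHz.

64 MHz, 72.8 MHz, 109.6 MHz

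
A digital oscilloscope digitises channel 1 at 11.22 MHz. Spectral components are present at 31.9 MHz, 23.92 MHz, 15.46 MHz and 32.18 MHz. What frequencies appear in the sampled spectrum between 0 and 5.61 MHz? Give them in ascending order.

fs/2 = 5.61 MHz.
31.9 MHz mod fs = 9.46 MHz.
9.46 MHz > fs/2 = 5.61 MHz, folds to fs − 9.46 MHz = 1.76 MHz.
23.92 MHz mod fs = 1.48 MHz.
1.48 MHz ≤ fs/2 = 5.61 MHz, appears at 1.48 MHz.
15.46 MHz mod fs = 4.24 MHz.
4.24 MHz ≤ fs/2 = 5.61 MHz, appears at 4.24 MHz.
32.18 MHz mod fs = 9.74 MHz.
9.74 MHz > fs/2 = 5.61 MHz, folds to fs − 9.74 MHz = 1.48 MHz.
Distinct values: {1.48 MHz, 1.76 MHz, 4.24 MHz}.

1.48 MHz, 1.76 MHz, 4.24 MHz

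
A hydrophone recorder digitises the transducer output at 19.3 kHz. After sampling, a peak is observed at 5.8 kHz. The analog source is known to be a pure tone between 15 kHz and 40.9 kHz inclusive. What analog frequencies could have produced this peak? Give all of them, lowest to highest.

Frequencies that alias to 5.8 kHz are k·fs ± 5.8 kHz for integer k ≥ 0.
k=0: 5.8 kHz.
k=1: 13.5 kHz, 25.1 kHz.
k=2: 32.8 kHz, 44.4 kHz.
k=3: 52.1 kHz, 63.7 kHz.
Within [15 kHz, 40.9 kHz]: 25.1 kHz, 32.8 kHz.

25.1 kHz, 32.8 kHz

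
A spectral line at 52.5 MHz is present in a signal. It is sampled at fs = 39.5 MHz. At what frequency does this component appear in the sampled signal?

52.5 MHz mod fs = 13 MHz.
13 MHz ≤ fs/2 = 19.75 MHz, appears at 13 MHz.

13 MHz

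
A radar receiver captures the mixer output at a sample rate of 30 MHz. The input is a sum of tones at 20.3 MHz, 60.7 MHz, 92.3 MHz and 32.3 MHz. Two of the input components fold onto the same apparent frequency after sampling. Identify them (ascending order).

fs/2 = 15 MHz.
20.3 MHz > fs/2 = 15 MHz, folds to fs − 20.3 MHz = 9.7 MHz.
60.7 MHz mod fs = 0.7 MHz.
0.7 MHz ≤ fs/2 = 15 MHz, appears at 0.7 MHz.
92.3 MHz mod fs = 2.3 MHz.
2.3 MHz ≤ fs/2 = 15 MHz, appears at 2.3 MHz.
32.3 MHz mod fs = 2.3 MHz.
2.3 MHz ≤ fs/2 = 15 MHz, appears at 2.3 MHz.
32.3 MHz and 92.3 MHz both map to 2.3 MHz.

32.3 MHz, 92.3 MHz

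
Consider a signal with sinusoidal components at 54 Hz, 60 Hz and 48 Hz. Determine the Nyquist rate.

120 Hz

Highest-frequency component: 60 Hz.
Nyquist rate = 2 × 60 Hz = 120 Hz.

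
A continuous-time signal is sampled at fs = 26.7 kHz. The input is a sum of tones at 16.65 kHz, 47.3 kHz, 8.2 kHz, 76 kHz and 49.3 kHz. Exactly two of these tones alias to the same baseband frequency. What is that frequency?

fs/2 = 13.35 kHz.
16.65 kHz > fs/2 = 13.35 kHz, folds to fs − 16.65 kHz = 10.05 kHz.
47.3 kHz mod fs = 20.6 kHz.
20.6 kHz > fs/2 = 13.35 kHz, folds to fs − 20.6 kHz = 6.1 kHz.
8.2 kHz ≤ fs/2 = 13.35 kHz, passes unchanged.
76 kHz mod fs = 22.6 kHz.
22.6 kHz > fs/2 = 13.35 kHz, folds to fs − 22.6 kHz = 4.1 kHz.
49.3 kHz mod fs = 22.6 kHz.
22.6 kHz > fs/2 = 13.35 kHz, folds to fs − 22.6 kHz = 4.1 kHz.
49.3 kHz and 76 kHz both map to 4.1 kHz.

4.1 kHz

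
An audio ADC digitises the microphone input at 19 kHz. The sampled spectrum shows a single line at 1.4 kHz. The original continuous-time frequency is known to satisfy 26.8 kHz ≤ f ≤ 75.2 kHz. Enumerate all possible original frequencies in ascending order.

36.6 kHz, 39.4 kHz, 55.6 kHz, 58.4 kHz, 74.6 kHz

Frequencies that alias to 1.4 kHz are k·fs ± 1.4 kHz for integer k ≥ 0.
k=0: 1.4 kHz.
k=1: 17.6 kHz, 20.4 kHz.
k=2: 36.6 kHz, 39.4 kHz.
k=3: 55.6 kHz, 58.4 kHz.
k=4: 74.6 kHz, 77.4 kHz.
k=5: 93.6 kHz, 96.4 kHz.
Within [26.8 kHz, 75.2 kHz]: 36.6 kHz, 39.4 kHz, 55.6 kHz, 58.4 kHz, 74.6 kHz.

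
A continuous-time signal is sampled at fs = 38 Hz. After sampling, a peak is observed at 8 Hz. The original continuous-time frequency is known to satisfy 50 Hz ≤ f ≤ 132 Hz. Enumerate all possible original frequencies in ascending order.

Frequencies that alias to 8 Hz are k·fs ± 8 Hz for integer k ≥ 0.
k=0: 8 Hz.
k=1: 30 Hz, 46 Hz.
k=2: 68 Hz, 84 Hz.
k=3: 106 Hz, 122 Hz.
k=4: 144 Hz, 160 Hz.
Within [50 Hz, 132 Hz]: 68 Hz, 84 Hz, 106 Hz, 122 Hz.

68 Hz, 84 Hz, 106 Hz, 122 Hz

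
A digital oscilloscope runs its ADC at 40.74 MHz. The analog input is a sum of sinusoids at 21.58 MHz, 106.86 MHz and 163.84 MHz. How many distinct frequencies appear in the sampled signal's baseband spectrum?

3

fs/2 = 20.37 MHz.
21.58 MHz > fs/2 = 20.37 MHz, folds to fs − 21.58 MHz = 19.16 MHz.
106.86 MHz mod fs = 25.38 MHz.
25.38 MHz > fs/2 = 20.37 MHz, folds to fs − 25.38 MHz = 15.36 MHz.
163.84 MHz mod fs = 0.88 MHz.
0.88 MHz ≤ fs/2 = 20.37 MHz, appears at 0.88 MHz.
Distinct values: {0.88 MHz, 15.36 MHz, 19.16 MHz} → 3.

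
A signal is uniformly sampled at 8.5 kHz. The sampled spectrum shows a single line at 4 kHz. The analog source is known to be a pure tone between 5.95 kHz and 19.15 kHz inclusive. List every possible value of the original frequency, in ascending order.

12.5 kHz, 13 kHz

Frequencies that alias to 4 kHz are k·fs ± 4 kHz for integer k ≥ 0.
k=0: 4 kHz.
k=1: 4.5 kHz, 12.5 kHz.
k=2: 13 kHz, 21 kHz.
k=3: 21.5 kHz, 29.5 kHz.
Within [5.95 kHz, 19.15 kHz]: 12.5 kHz, 13 kHz.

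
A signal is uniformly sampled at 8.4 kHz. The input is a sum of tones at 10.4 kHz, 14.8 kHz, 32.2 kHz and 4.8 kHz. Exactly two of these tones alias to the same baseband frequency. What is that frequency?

fs/2 = 4.2 kHz.
10.4 kHz mod fs = 2 kHz.
2 kHz ≤ fs/2 = 4.2 kHz, appears at 2 kHz.
14.8 kHz mod fs = 6.4 kHz.
6.4 kHz > fs/2 = 4.2 kHz, folds to fs − 6.4 kHz = 2 kHz.
32.2 kHz mod fs = 7 kHz.
7 kHz > fs/2 = 4.2 kHz, folds to fs − 7 kHz = 1.4 kHz.
4.8 kHz > fs/2 = 4.2 kHz, folds to fs − 4.8 kHz = 3.6 kHz.
10.4 kHz and 14.8 kHz both map to 2 kHz.

2 kHz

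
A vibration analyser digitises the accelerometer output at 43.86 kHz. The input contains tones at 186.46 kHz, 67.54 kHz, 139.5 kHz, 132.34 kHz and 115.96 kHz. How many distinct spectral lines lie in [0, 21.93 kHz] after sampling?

fs/2 = 21.93 kHz.
186.46 kHz mod fs = 11.02 kHz.
11.02 kHz ≤ fs/2 = 21.93 kHz, appears at 11.02 kHz.
67.54 kHz mod fs = 23.68 kHz.
23.68 kHz > fs/2 = 21.93 kHz, folds to fs − 23.68 kHz = 20.18 kHz.
139.5 kHz mod fs = 7.92 kHz.
7.92 kHz ≤ fs/2 = 21.93 kHz, appears at 7.92 kHz.
132.34 kHz mod fs = 0.76 kHz.
0.76 kHz ≤ fs/2 = 21.93 kHz, appears at 0.76 kHz.
115.96 kHz mod fs = 28.24 kHz.
28.24 kHz > fs/2 = 21.93 kHz, folds to fs − 28.24 kHz = 15.62 kHz.
Distinct values: {0.76 kHz, 7.92 kHz, 11.02 kHz, 15.62 kHz, 20.18 kHz} → 5.

5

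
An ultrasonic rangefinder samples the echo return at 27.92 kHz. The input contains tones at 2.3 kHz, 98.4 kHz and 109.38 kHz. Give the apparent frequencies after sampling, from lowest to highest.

fs/2 = 13.96 kHz.
2.3 kHz ≤ fs/2 = 13.96 kHz, passes unchanged.
98.4 kHz mod fs = 14.64 kHz.
14.64 kHz > fs/2 = 13.96 kHz, folds to fs − 14.64 kHz = 13.28 kHz.
109.38 kHz mod fs = 25.62 kHz.
25.62 kHz > fs/2 = 13.96 kHz, folds to fs − 25.62 kHz = 2.3 kHz.
Distinct values: {2.3 kHz, 13.28 kHz}.

2.3 kHz, 13.28 kHz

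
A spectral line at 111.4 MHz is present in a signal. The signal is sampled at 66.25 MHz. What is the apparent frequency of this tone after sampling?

21.1 MHz

111.4 MHz mod fs = 45.15 MHz.
45.15 MHz > fs/2 = 33.125 MHz, folds to fs − 45.15 MHz = 21.1 MHz.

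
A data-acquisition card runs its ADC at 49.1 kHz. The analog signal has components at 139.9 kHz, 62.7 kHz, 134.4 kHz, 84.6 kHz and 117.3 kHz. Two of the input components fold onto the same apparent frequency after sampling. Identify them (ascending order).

62.7 kHz, 84.6 kHz

fs/2 = 24.55 kHz.
139.9 kHz mod fs = 41.7 kHz.
41.7 kHz > fs/2 = 24.55 kHz, folds to fs − 41.7 kHz = 7.4 kHz.
62.7 kHz mod fs = 13.6 kHz.
13.6 kHz ≤ fs/2 = 24.55 kHz, appears at 13.6 kHz.
134.4 kHz mod fs = 36.2 kHz.
36.2 kHz > fs/2 = 24.55 kHz, folds to fs − 36.2 kHz = 12.9 kHz.
84.6 kHz mod fs = 35.5 kHz.
35.5 kHz > fs/2 = 24.55 kHz, folds to fs − 35.5 kHz = 13.6 kHz.
117.3 kHz mod fs = 19.1 kHz.
19.1 kHz ≤ fs/2 = 24.55 kHz, appears at 19.1 kHz.
62.7 kHz and 84.6 kHz both map to 13.6 kHz.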